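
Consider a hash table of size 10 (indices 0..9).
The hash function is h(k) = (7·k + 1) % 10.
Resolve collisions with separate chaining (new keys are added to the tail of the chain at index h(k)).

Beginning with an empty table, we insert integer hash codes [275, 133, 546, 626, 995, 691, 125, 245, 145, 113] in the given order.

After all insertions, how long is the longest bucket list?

5

275 -> bucket 6
133 -> bucket 2
546 -> bucket 3
626 -> bucket 3 (collision)
995 -> bucket 6 (collision)
691 -> bucket 8
125 -> bucket 6 (collision)
245 -> bucket 6 (collision)
145 -> bucket 6 (collision)
113 -> bucket 2 (collision)
Final buckets:
0: .
1: .
2: 133 -> 113
3: 546 -> 626
4: .
5: .
6: 275 -> 995 -> 125 -> 245 -> 145
7: .
8: 691
9: .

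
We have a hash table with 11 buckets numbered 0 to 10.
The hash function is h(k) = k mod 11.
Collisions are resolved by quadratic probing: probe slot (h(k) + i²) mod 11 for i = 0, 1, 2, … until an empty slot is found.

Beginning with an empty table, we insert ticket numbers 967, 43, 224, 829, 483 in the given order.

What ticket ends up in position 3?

483

967: h=10 → slot 10
43: h=10, probe 10,0 → slot 0
224: h=4 → slot 4
829: h=4, probe 4,5 → slot 5
483: h=10, probe 10,0,3 → slot 3
Table: [43, ∅, ∅, 483, 224, 829, ∅, ∅, ∅, ∅, 967]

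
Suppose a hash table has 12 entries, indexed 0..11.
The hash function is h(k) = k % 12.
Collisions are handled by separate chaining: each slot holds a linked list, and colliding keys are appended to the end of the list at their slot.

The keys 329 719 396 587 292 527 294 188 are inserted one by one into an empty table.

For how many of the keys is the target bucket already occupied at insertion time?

329 → bucket 5
719 → bucket 11
396 → bucket 0
587 → bucket 11 (collision)
292 → bucket 4
527 → bucket 11 (collision)
294 → bucket 6
188 → bucket 8
Final buckets:
0: 396
1: .
2: .
3: .
4: 292
5: 329
6: 294
7: .
8: 188
9: .
10: .
11: 719 -> 587 -> 527

2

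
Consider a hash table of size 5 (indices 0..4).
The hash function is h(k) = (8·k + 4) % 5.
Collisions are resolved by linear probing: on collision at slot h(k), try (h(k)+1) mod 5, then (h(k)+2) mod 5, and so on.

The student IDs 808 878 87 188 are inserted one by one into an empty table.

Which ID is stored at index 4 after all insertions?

808 hashes to 3; slot 3 is free → place at 3.
878 hashes to 3; 3 taken → place at 4.
87 hashes to 0; slot 0 is free → place at 0.
188 hashes to 3; 3,4,0 taken → place at 1.
Table: [87, 188, _, 808, 878]

878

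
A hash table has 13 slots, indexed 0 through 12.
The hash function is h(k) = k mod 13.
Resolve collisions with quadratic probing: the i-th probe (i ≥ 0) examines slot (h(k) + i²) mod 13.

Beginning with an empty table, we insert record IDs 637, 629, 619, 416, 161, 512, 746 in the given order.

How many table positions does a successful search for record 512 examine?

637: h=0 → slot 0
629: h=5 → slot 5
619: h=8 → slot 8
416: h=0, probe 0,1 → slot 1
161: h=5, probe 5,6 → slot 6
512: h=5, probe 5,6,9 → slot 9
746: h=5, probe 5,6,9,1,8,4 → slot 4
Table: [637, 416, ∅, ∅, 746, 629, 161, ∅, 619, 512, ∅, ∅, ∅]
Lookup 512: h=5, probe 5,6,9 → found at 9.

3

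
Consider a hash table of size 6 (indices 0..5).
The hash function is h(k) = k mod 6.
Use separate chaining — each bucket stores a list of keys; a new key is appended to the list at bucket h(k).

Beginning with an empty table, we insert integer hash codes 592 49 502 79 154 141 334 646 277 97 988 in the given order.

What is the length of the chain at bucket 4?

592 → bucket 4
49 → bucket 1
502 → bucket 4 (collision)
79 → bucket 1 (collision)
154 → bucket 4 (collision)
141 → bucket 3
334 → bucket 4 (collision)
646 → bucket 4 (collision)
277 → bucket 1 (collision)
97 → bucket 1 (collision)
988 → bucket 4 (collision)
Final buckets:
0: _
1: 49 -> 79 -> 277 -> 97
2: _
3: 141
4: 592 -> 502 -> 154 -> 334 -> 646 -> 988
5: _

6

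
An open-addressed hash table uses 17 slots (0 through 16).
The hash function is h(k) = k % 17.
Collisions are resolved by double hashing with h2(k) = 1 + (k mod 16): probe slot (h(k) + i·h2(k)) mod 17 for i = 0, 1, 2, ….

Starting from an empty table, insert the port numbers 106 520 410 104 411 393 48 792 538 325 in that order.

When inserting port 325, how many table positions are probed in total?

2

Insert 106: h=4, slot 4 empty => index 4.
Insert 520: h=10, slot 10 empty => index 10.
Insert 410: h=2, slot 2 empty => index 2.
Insert 104: h=2, h2=9, slot 2 occupied => index 11.
Insert 411: h=3, slot 3 empty => index 3.
Insert 393: h=2, h2=10, slot 2 occupied => index 12.
Insert 48: h=14, slot 14 empty => index 14.
Insert 792: h=10, h2=9, slots 10,2,11,3,12,4 occupied => index 13.
Insert 538: h=11, h2=11, slot 11 occupied => index 5.
Insert 325: h=2, h2=6, slot 2 occupied => index 8.
Table: [., ., 410, 411, 106, 538, ., ., 325, ., 520, 104, 393, 792, 48, ., .]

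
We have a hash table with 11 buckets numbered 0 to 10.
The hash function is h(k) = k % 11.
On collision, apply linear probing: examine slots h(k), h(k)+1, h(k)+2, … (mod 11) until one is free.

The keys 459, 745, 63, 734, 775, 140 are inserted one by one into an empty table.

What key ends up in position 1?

140

Insert 459: h=8, slot 8 empty → index 8.
Insert 745: h=8, slot 8 occupied → index 9.
Insert 63: h=8, slots 8,9 occupied → index 10.
Insert 734: h=8, slots 8,9,10 occupied → index 0.
Insert 775: h=5, slot 5 empty → index 5.
Insert 140: h=8, slots 8,9,10,0 occupied → index 1.
Table: [734, 140, —, —, —, 775, —, —, 459, 745, 63]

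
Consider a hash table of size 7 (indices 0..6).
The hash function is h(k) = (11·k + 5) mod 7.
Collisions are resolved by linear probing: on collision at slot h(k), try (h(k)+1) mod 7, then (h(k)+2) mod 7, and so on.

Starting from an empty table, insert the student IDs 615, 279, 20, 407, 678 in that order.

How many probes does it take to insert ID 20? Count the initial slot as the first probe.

3

615: h=1 → slot 1
279: h=1, probe 1,2 → slot 2
20: h=1, probe 1,2,3 → slot 3
407: h=2, probe 2,3,4 → slot 4
678: h=1, probe 1,2,3,4,5 → slot 5
Table: [—, 615, 279, 20, 407, 678, —]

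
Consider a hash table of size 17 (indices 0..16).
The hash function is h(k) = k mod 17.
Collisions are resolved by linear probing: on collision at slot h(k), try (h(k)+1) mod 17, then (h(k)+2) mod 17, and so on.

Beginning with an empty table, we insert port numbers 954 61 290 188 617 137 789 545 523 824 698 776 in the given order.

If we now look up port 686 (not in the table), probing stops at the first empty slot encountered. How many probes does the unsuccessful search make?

954: h=2 -> slot 2
61: h=10 -> slot 10
290: h=1 -> slot 1
188: h=1, probe 1,2,3 -> slot 3
617: h=5 -> slot 5
137: h=1, probe 1,2,3,4 -> slot 4
789: h=7 -> slot 7
545: h=1, probe 1,2,3,4,5,6 -> slot 6
523: h=13 -> slot 13
824: h=8 -> slot 8
698: h=1, probe 1,2,3,4,5,6,7,8,9 -> slot 9
776: h=11 -> slot 11
Table: [_, 290, 954, 188, 137, 617, 545, 789, 824, 698, 61, 776, _, 523, _, _, _]
Lookup 686: h=6, probe 6,7,8,9,10,11,12 → slot 12 empty, not found.

7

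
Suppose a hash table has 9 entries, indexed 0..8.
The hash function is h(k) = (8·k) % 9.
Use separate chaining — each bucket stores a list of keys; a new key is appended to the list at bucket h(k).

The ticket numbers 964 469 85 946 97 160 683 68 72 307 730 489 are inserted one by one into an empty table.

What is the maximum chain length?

Insert 964: h=8, bucket 8 empty → new chain.
Insert 469: h=8, bucket 8 nonempty → append to chain.
Insert 85: h=5, bucket 5 empty → new chain.
Insert 946: h=8, bucket 8 nonempty → append to chain.
Insert 97: h=2, bucket 2 empty → new chain.
Insert 160: h=2, bucket 2 nonempty → append to chain.
Insert 683: h=1, bucket 1 empty → new chain.
Insert 68: h=4, bucket 4 empty → new chain.
Insert 72: h=0, bucket 0 empty → new chain.
Insert 307: h=8, bucket 8 nonempty → append to chain.
Insert 730: h=8, bucket 8 nonempty → append to chain.
Insert 489: h=6, bucket 6 empty → new chain.
Final buckets:
0: 72
1: 683
2: 97 -> 160
3: -
4: 68
5: 85
6: 489
7: -
8: 964 -> 469 -> 946 -> 307 -> 730

5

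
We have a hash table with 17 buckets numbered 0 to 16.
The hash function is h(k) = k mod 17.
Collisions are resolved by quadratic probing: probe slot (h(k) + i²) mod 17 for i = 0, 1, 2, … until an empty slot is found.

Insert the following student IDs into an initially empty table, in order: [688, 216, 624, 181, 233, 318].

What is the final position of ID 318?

Insert 688: h=8, slot 8 empty => index 8.
Insert 216: h=12, slot 12 empty => index 12.
Insert 624: h=12, slot 12 occupied => index 13.
Insert 181: h=11, slot 11 empty => index 11.
Insert 233: h=12, slots 12,13 occupied => index 16.
Insert 318: h=12, slots 12,13,16 occupied => index 4.
Table: [., ., ., ., 318, ., ., ., 688, ., ., 181, 216, 624, ., ., 233]

4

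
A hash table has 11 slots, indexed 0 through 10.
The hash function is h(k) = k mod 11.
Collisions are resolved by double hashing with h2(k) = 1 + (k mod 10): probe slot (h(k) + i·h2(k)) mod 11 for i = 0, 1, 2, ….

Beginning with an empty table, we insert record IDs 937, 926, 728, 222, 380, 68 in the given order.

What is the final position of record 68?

937 hashes to 2; slot 2 is free -> place at 2.
926 hashes to 2, h2=7; 2 taken -> place at 9.
728 hashes to 2, h2=9; 2 taken -> place at 0.
222 hashes to 2, h2=3; 2 taken -> place at 5.
380 hashes to 6; slot 6 is free -> place at 6.
68 hashes to 2, h2=9; 2,0,9 taken -> place at 7.
Table: [728, -, 937, -, -, 222, 380, 68, -, 926, -]

7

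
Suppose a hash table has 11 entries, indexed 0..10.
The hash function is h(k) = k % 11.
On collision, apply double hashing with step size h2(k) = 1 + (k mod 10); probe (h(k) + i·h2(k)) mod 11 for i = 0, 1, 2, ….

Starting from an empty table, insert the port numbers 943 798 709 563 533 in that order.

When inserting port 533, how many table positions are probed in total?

943: h=8 => slot 8
798: h=6 => slot 6
709: h=5 => slot 5
563: h=2 => slot 2
533: h=5, h2=4, probe 5,9 => slot 9
Table: [_, _, 563, _, _, 709, 798, _, 943, 533, _]

2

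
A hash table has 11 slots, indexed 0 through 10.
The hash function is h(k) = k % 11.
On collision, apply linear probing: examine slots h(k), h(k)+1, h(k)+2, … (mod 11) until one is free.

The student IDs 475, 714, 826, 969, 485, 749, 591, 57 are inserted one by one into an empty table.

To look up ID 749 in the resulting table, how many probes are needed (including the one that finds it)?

475: h=2 → slot 2
714: h=10 → slot 10
826: h=1 → slot 1
969: h=1, probe 1,2,3 → slot 3
485: h=1, probe 1,2,3,4 → slot 4
749: h=1, probe 1,2,3,4,5 → slot 5
591: h=8 → slot 8
57: h=2, probe 2,3,4,5,6 → slot 6
Table: [—, 826, 475, 969, 485, 749, 57, —, 591, —, 714]
Lookup 749: h=1, probe 1,2,3,4,5 → found at 5.

5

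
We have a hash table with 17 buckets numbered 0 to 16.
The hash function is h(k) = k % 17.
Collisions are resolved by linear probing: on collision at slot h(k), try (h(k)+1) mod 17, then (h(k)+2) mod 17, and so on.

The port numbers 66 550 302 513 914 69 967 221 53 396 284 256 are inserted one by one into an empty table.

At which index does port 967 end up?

16

Insert 66: h=15, slot 15 empty => index 15.
Insert 550: h=6, slot 6 empty => index 6.
Insert 302: h=13, slot 13 empty => index 13.
Insert 513: h=3, slot 3 empty => index 3.
Insert 914: h=13, slot 13 occupied => index 14.
Insert 69: h=1, slot 1 empty => index 1.
Insert 967: h=15, slot 15 occupied => index 16.
Insert 221: h=0, slot 0 empty => index 0.
Insert 53: h=2, slot 2 empty => index 2.
Insert 396: h=5, slot 5 empty => index 5.
Insert 284: h=12, slot 12 empty => index 12.
Insert 256: h=1, slots 1,2,3 occupied => index 4.
Table: [221, 69, 53, 513, 256, 396, 550, -, -, -, -, -, 284, 302, 914, 66, 967]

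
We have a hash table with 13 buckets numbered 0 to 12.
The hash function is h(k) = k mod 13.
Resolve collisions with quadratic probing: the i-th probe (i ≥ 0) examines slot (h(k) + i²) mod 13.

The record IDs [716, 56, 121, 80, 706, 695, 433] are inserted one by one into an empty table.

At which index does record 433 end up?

0

Insert 716: h=1, slot 1 empty => index 1.
Insert 56: h=4, slot 4 empty => index 4.
Insert 121: h=4, slot 4 occupied => index 5.
Insert 80: h=2, slot 2 empty => index 2.
Insert 706: h=4, slots 4,5 occupied => index 8.
Insert 695: h=6, slot 6 empty => index 6.
Insert 433: h=4, slots 4,5,8 occupied => index 0.
Table: [433, 716, 80, —, 56, 121, 695, —, 706, —, —, —, —]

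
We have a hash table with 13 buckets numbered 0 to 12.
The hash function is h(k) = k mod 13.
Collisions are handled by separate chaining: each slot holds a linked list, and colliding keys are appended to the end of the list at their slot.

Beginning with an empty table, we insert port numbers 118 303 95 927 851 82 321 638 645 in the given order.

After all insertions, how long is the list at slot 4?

4

Insert 118: h=1, bucket 1 empty → new chain.
Insert 303: h=4, bucket 4 empty → new chain.
Insert 95: h=4, bucket 4 nonempty → append to chain.
Insert 927: h=4, bucket 4 nonempty → append to chain.
Insert 851: h=6, bucket 6 empty → new chain.
Insert 82: h=4, bucket 4 nonempty → append to chain.
Insert 321: h=9, bucket 9 empty → new chain.
Insert 638: h=1, bucket 1 nonempty → append to chain.
Insert 645: h=8, bucket 8 empty → new chain.
Final buckets:
0: .
1: 118 -> 638
2: .
3: .
4: 303 -> 95 -> 927 -> 82
5: .
6: 851
7: .
8: 645
9: 321
10: .
11: .
12: .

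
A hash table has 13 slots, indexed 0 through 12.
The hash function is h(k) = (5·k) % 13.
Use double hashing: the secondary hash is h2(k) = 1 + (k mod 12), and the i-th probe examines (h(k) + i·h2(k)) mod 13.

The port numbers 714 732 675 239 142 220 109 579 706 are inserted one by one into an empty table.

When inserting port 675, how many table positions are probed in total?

Insert 714: h=8, slot 8 empty => index 8.
Insert 732: h=7, slot 7 empty => index 7.
Insert 675: h=8, h2=4, slot 8 occupied => index 12.
Insert 239: h=12, h2=12, slot 12 occupied => index 11.
Insert 142: h=8, h2=11, slot 8 occupied => index 6.
Insert 220: h=8, h2=5, slot 8 occupied => index 0.
Insert 109: h=12, h2=2, slot 12 occupied => index 1.
Insert 579: h=9, slot 9 empty => index 9.
Insert 706: h=7, h2=11, slot 7 occupied => index 5.
Table: [220, 109, _, _, _, 706, 142, 732, 714, 579, _, 239, 675]

2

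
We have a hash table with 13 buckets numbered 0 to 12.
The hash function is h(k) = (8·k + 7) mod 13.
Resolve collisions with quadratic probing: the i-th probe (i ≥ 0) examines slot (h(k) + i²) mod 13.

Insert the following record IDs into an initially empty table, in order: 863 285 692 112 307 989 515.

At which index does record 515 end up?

863 hashes to 8; slot 8 is free -> place at 8.
285 hashes to 12; slot 12 is free -> place at 12.
692 hashes to 5; slot 5 is free -> place at 5.
112 hashes to 6; slot 6 is free -> place at 6.
307 hashes to 6; 6 taken -> place at 7.
989 hashes to 2; slot 2 is free -> place at 2.
515 hashes to 6; 6,7 taken -> place at 10.
Table: [—, —, 989, —, —, 692, 112, 307, 863, —, 515, —, 285]

10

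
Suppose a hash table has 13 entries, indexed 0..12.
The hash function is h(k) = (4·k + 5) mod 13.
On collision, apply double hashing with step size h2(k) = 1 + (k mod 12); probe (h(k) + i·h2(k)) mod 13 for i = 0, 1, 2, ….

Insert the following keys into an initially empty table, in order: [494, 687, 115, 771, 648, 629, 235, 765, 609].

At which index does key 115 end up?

494: h=5 → slot 5
687: h=10 → slot 10
115: h=10, h2=8, probe 10,5,0 → slot 0
771: h=8 → slot 8
648: h=10, h2=1, probe 10,11 → slot 11
629: h=12 → slot 12
235: h=9 → slot 9
765: h=10, h2=10, probe 10,7 → slot 7
609: h=10, h2=10, probe 10,7,4 → slot 4
Table: [115, -, -, -, 609, 494, -, 765, 771, 235, 687, 648, 629]

0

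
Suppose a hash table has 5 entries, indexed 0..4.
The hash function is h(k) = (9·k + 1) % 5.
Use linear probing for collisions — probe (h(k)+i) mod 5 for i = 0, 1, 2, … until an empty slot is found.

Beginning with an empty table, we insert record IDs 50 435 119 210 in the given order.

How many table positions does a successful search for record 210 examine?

4

Insert 50: h=1, slot 1 empty -> index 1.
Insert 435: h=1, slot 1 occupied -> index 2.
Insert 119: h=2, slot 2 occupied -> index 3.
Insert 210: h=1, slots 1,2,3 occupied -> index 4.
Table: [_, 50, 435, 119, 210]
Lookup 210: h=1, probe 1,2,3,4 → found at 4.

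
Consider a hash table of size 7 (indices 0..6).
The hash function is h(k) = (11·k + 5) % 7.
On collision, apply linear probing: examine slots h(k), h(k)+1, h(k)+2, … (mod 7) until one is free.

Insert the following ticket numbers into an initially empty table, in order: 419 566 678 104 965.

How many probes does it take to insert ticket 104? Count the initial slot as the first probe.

Insert 419: h=1, slot 1 empty -> index 1.
Insert 566: h=1, slot 1 occupied -> index 2.
Insert 678: h=1, slots 1,2 occupied -> index 3.
Insert 104: h=1, slots 1,2,3 occupied -> index 4.
Insert 965: h=1, slots 1,2,3,4 occupied -> index 5.
Table: [., 419, 566, 678, 104, 965, .]

4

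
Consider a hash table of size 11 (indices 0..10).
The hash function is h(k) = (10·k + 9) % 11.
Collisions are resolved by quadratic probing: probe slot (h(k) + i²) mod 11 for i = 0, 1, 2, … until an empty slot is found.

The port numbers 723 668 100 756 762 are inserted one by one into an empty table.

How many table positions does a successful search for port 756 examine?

Insert 723: h=1, slot 1 empty => index 1.
Insert 668: h=1, slot 1 occupied => index 2.
Insert 100: h=8, slot 8 empty => index 8.
Insert 756: h=1, slots 1,2 occupied => index 5.
Insert 762: h=6, slot 6 empty => index 6.
Table: [-, 723, 668, -, -, 756, 762, -, 100, -, -]
Lookup 756: h=1, probe 1,2,5 → found at 5.

3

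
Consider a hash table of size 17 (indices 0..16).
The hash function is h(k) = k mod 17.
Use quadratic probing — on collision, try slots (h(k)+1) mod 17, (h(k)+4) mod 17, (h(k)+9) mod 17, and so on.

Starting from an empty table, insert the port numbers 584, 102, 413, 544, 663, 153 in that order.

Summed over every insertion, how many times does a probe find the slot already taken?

6

584 hashes to 6; slot 6 is free => place at 6.
102 hashes to 0; slot 0 is free => place at 0.
413 hashes to 5; slot 5 is free => place at 5.
544 hashes to 0; 0 taken => place at 1.
663 hashes to 0; 0,1 taken => place at 4.
153 hashes to 0; 0,1,4 taken => place at 9.
Table: [102, 544, ., ., 663, 413, 584, ., ., 153, ., ., ., ., ., ., .]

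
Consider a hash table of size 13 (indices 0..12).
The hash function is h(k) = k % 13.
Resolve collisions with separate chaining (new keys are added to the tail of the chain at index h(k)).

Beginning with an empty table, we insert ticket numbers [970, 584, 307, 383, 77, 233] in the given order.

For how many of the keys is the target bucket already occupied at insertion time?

Insert 970: h=8, bucket 8 empty → new chain.
Insert 584: h=12, bucket 12 empty → new chain.
Insert 307: h=8, bucket 8 nonempty → append to chain.
Insert 383: h=6, bucket 6 empty → new chain.
Insert 77: h=12, bucket 12 nonempty → append to chain.
Insert 233: h=12, bucket 12 nonempty → append to chain.
Final buckets:
0: ∅
1: ∅
2: ∅
3: ∅
4: ∅
5: ∅
6: 383
7: ∅
8: 970 -> 307
9: ∅
10: ∅
11: ∅
12: 584 -> 77 -> 233

3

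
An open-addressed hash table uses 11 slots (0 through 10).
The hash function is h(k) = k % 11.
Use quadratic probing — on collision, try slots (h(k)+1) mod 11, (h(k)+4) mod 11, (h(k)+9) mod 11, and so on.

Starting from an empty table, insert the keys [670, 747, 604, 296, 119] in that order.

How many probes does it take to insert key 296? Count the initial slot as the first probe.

670: h=10 -> slot 10
747: h=10, probe 10,0 -> slot 0
604: h=10, probe 10,0,3 -> slot 3
296: h=10, probe 10,0,3,8 -> slot 8
119: h=9 -> slot 9
Table: [747, —, —, 604, —, —, —, —, 296, 119, 670]

4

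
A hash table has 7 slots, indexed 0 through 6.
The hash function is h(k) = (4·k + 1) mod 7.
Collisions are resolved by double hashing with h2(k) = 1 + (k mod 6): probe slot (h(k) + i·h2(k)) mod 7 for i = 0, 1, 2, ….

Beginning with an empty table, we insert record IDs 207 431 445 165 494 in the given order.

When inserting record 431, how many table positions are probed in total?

Insert 207: h=3, slot 3 empty -> index 3.
Insert 431: h=3, h2=6, slot 3 occupied -> index 2.
Insert 445: h=3, h2=2, slot 3 occupied -> index 5.
Insert 165: h=3, h2=4, slot 3 occupied -> index 0.
Insert 494: h=3, h2=3, slot 3 occupied -> index 6.
Table: [165, ., 431, 207, ., 445, 494]

2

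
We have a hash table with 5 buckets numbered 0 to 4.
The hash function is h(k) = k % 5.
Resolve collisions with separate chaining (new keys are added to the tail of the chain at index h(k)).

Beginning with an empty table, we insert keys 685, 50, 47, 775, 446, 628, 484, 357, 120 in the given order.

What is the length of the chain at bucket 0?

4

685 -> bucket 0
50 -> bucket 0 (collision)
47 -> bucket 2
775 -> bucket 0 (collision)
446 -> bucket 1
628 -> bucket 3
484 -> bucket 4
357 -> bucket 2 (collision)
120 -> bucket 0 (collision)
Final buckets:
0: 685 -> 50 -> 775 -> 120
1: 446
2: 47 -> 357
3: 628
4: 484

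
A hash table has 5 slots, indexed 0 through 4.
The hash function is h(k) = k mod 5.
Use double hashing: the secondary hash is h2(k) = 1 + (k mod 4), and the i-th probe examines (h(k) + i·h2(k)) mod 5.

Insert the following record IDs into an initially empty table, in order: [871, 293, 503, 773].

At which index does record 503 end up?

2

Insert 871: h=1, slot 1 empty => index 1.
Insert 293: h=3, slot 3 empty => index 3.
Insert 503: h=3, h2=4, slot 3 occupied => index 2.
Insert 773: h=3, h2=2, slot 3 occupied => index 0.
Table: [773, 871, 503, 293, _]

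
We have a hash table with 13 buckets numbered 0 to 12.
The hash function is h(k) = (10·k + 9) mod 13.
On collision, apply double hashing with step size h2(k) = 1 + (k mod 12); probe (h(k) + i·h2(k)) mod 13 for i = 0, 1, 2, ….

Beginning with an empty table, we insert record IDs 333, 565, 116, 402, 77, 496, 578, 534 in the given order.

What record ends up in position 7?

578

333 hashes to 11; slot 11 is free -> place at 11.
565 hashes to 4; slot 4 is free -> place at 4.
116 hashes to 12; slot 12 is free -> place at 12.
402 hashes to 12, h2=7; 12 taken -> place at 6.
77 hashes to 12, h2=6; 12 taken -> place at 5.
496 hashes to 3; slot 3 is free -> place at 3.
578 hashes to 4, h2=3; 4 taken -> place at 7.
534 hashes to 6, h2=7; 6 taken -> place at 0.
Table: [534, —, —, 496, 565, 77, 402, 578, —, —, —, 333, 116]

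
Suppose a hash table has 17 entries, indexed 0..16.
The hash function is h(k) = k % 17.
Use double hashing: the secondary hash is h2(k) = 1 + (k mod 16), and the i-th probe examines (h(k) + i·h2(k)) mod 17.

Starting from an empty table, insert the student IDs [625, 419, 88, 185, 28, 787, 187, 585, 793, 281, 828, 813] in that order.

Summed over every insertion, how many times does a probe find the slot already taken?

4

Insert 625: h=13, slot 13 empty → index 13.
Insert 419: h=11, slot 11 empty → index 11.
Insert 88: h=3, slot 3 empty → index 3.
Insert 185: h=15, slot 15 empty → index 15.
Insert 28: h=11, h2=13, slot 11 occupied → index 7.
Insert 787: h=5, slot 5 empty → index 5.
Insert 187: h=0, slot 0 empty → index 0.
Insert 585: h=7, h2=10, slots 7,0 occupied → index 10.
Insert 793: h=11, h2=10, slot 11 occupied → index 4.
Insert 281: h=9, slot 9 empty → index 9.
Insert 828: h=12, slot 12 empty → index 12.
Insert 813: h=14, slot 14 empty → index 14.
Table: [187, ., ., 88, 793, 787, ., 28, ., 281, 585, 419, 828, 625, 813, 185, .]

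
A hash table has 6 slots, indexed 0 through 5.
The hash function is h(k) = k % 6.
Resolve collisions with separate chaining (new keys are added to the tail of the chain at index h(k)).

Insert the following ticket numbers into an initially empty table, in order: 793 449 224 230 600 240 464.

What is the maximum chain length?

Insert 793: h=1, bucket 1 empty → new chain.
Insert 449: h=5, bucket 5 empty → new chain.
Insert 224: h=2, bucket 2 empty → new chain.
Insert 230: h=2, bucket 2 nonempty → append to chain.
Insert 600: h=0, bucket 0 empty → new chain.
Insert 240: h=0, bucket 0 nonempty → append to chain.
Insert 464: h=2, bucket 2 nonempty → append to chain.
Final buckets:
0: 600 -> 240
1: 793
2: 224 -> 230 -> 464
3: ∅
4: ∅
5: 449

3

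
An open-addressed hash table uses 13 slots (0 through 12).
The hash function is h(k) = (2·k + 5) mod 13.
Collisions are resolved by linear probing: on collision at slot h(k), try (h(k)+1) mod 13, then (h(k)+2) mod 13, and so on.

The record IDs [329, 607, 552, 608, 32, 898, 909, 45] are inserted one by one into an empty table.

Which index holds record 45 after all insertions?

6

Insert 329: h=0, slot 0 empty => index 0.
Insert 607: h=10, slot 10 empty => index 10.
Insert 552: h=4, slot 4 empty => index 4.
Insert 608: h=12, slot 12 empty => index 12.
Insert 32: h=4, slot 4 occupied => index 5.
Insert 898: h=7, slot 7 empty => index 7.
Insert 909: h=3, slot 3 empty => index 3.
Insert 45: h=4, slots 4,5 occupied => index 6.
Table: [329, _, _, 909, 552, 32, 45, 898, _, _, 607, _, 608]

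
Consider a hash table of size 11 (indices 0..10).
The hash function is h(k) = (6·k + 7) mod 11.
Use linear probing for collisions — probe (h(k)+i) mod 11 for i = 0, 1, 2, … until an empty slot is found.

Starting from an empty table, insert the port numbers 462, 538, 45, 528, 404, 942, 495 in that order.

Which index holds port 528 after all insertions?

462 hashes to 7; slot 7 is free => place at 7.
538 hashes to 1; slot 1 is free => place at 1.
45 hashes to 2; slot 2 is free => place at 2.
528 hashes to 7; 7 taken => place at 8.
404 hashes to 0; slot 0 is free => place at 0.
942 hashes to 5; slot 5 is free => place at 5.
495 hashes to 7; 7,8 taken => place at 9.
Table: [404, 538, 45, ∅, ∅, 942, ∅, 462, 528, 495, ∅]

8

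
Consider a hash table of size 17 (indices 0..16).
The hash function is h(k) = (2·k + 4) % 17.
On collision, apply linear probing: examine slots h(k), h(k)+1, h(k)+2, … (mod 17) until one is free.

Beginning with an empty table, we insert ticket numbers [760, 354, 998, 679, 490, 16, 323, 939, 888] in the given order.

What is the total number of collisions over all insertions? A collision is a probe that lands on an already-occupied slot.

6

Insert 760: h=11, slot 11 empty -> index 11.
Insert 354: h=15, slot 15 empty -> index 15.
Insert 998: h=11, slot 11 occupied -> index 12.
Insert 679: h=2, slot 2 empty -> index 2.
Insert 490: h=15, slot 15 occupied -> index 16.
Insert 16: h=2, slot 2 occupied -> index 3.
Insert 323: h=4, slot 4 empty -> index 4.
Insert 939: h=12, slot 12 occupied -> index 13.
Insert 888: h=12, slots 12,13 occupied -> index 14.
Table: [∅, ∅, 679, 16, 323, ∅, ∅, ∅, ∅, ∅, ∅, 760, 998, 939, 888, 354, 490]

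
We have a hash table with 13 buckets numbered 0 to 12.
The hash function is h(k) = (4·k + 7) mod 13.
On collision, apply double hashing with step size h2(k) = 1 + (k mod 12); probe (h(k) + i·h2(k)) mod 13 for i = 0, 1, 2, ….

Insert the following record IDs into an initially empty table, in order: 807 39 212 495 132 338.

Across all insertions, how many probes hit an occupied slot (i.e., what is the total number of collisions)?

807 hashes to 11; slot 11 is free -> place at 11.
39 hashes to 7; slot 7 is free -> place at 7.
212 hashes to 10; slot 10 is free -> place at 10.
495 hashes to 11, h2=4; 11 taken -> place at 2.
132 hashes to 2, h2=1; 2 taken -> place at 3.
338 hashes to 7, h2=3; 7,10 taken -> place at 0.
Table: [338, —, 495, 132, —, —, —, 39, —, —, 212, 807, —]

4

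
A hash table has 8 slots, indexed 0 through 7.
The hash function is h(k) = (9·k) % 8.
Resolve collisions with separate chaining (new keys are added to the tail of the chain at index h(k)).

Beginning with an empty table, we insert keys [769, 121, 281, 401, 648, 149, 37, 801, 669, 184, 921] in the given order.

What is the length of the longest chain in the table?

Insert 769: h=1, bucket 1 empty → new chain.
Insert 121: h=1, bucket 1 nonempty → append to chain.
Insert 281: h=1, bucket 1 nonempty → append to chain.
Insert 401: h=1, bucket 1 nonempty → append to chain.
Insert 648: h=0, bucket 0 empty → new chain.
Insert 149: h=5, bucket 5 empty → new chain.
Insert 37: h=5, bucket 5 nonempty → append to chain.
Insert 801: h=1, bucket 1 nonempty → append to chain.
Insert 669: h=5, bucket 5 nonempty → append to chain.
Insert 184: h=0, bucket 0 nonempty → append to chain.
Insert 921: h=1, bucket 1 nonempty → append to chain.
Final buckets:
0: 648 -> 184
1: 769 -> 121 -> 281 -> 401 -> 801 -> 921
2: -
3: -
4: -
5: 149 -> 37 -> 669
6: -
7: -

6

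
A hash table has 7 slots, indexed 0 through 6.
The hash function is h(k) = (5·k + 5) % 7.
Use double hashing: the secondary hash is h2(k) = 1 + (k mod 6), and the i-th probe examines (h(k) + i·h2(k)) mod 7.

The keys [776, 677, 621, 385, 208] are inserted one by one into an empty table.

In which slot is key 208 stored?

3

776: h=0 => slot 0
677: h=2 => slot 2
621: h=2, h2=4, probe 2,6 => slot 6
385: h=5 => slot 5
208: h=2, h2=5, probe 2,0,5,3 => slot 3
Table: [776, —, 677, 208, —, 385, 621]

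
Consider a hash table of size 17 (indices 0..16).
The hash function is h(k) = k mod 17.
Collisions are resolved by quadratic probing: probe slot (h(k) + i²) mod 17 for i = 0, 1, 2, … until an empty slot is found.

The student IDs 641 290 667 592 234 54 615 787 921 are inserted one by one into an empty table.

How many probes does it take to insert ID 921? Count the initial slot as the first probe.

5

641: h=12 => slot 12
290: h=1 => slot 1
667: h=4 => slot 4
592: h=14 => slot 14
234: h=13 => slot 13
54: h=3 => slot 3
615: h=3, probe 3,4,7 => slot 7
787: h=5 => slot 5
921: h=3, probe 3,4,7,12,2 => slot 2
Table: [-, 290, 921, 54, 667, 787, -, 615, -, -, -, -, 641, 234, 592, -, -]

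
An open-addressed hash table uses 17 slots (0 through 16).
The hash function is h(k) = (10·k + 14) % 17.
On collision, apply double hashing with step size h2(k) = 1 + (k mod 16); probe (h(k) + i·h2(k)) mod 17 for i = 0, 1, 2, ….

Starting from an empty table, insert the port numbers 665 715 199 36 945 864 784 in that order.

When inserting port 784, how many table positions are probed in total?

665: h=0 -> slot 0
715: h=7 -> slot 7
199: h=15 -> slot 15
36: h=0, h2=5, probe 0,5 -> slot 5
945: h=12 -> slot 12
864: h=1 -> slot 1
784: h=0, h2=1, probe 0,1,2 -> slot 2
Table: [665, 864, 784, ., ., 36, ., 715, ., ., ., ., 945, ., ., 199, .]

3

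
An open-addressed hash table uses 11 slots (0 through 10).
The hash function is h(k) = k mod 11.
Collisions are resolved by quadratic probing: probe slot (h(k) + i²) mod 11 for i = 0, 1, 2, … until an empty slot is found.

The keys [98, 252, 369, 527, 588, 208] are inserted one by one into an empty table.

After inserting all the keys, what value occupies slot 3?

527

98: h=10 → slot 10
252: h=10, probe 10,0 → slot 0
369: h=6 → slot 6
527: h=10, probe 10,0,3 → slot 3
588: h=5 → slot 5
208: h=10, probe 10,0,3,8 → slot 8
Table: [252, -, -, 527, -, 588, 369, -, 208, -, 98]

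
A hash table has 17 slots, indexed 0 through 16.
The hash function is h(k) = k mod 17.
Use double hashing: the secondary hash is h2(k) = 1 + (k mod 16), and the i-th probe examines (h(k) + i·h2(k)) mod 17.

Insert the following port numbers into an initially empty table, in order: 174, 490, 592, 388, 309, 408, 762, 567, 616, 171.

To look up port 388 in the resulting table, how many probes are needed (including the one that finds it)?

Insert 174: h=4, slot 4 empty → index 4.
Insert 490: h=14, slot 14 empty → index 14.
Insert 592: h=14, h2=1, slot 14 occupied → index 15.
Insert 388: h=14, h2=5, slot 14 occupied → index 2.
Insert 309: h=3, slot 3 empty → index 3.
Insert 408: h=0, slot 0 empty → index 0.
Insert 762: h=14, h2=11, slot 14 occupied → index 8.
Insert 567: h=6, slot 6 empty → index 6.
Insert 616: h=4, h2=9, slot 4 occupied → index 13.
Insert 171: h=1, slot 1 empty → index 1.
Table: [408, 171, 388, 309, 174, ., 567, ., 762, ., ., ., ., 616, 490, 592, .]
Lookup 388: h=14, h2=5, probe 14,2 → found at 2.

2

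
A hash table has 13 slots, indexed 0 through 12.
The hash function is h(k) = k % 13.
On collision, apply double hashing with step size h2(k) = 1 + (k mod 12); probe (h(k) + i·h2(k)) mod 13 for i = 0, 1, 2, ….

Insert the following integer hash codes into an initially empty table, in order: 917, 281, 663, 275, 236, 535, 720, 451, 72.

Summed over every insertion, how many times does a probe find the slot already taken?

917 hashes to 7; slot 7 is free -> place at 7.
281 hashes to 8; slot 8 is free -> place at 8.
663 hashes to 0; slot 0 is free -> place at 0.
275 hashes to 2; slot 2 is free -> place at 2.
236 hashes to 2, h2=9; 2 taken -> place at 11.
535 hashes to 2, h2=8; 2 taken -> place at 10.
720 hashes to 5; slot 5 is free -> place at 5.
451 hashes to 9; slot 9 is free -> place at 9.
72 hashes to 7, h2=1; 7,8,9,10,11 taken -> place at 12.
Table: [663, -, 275, -, -, 720, -, 917, 281, 451, 535, 236, 72]

7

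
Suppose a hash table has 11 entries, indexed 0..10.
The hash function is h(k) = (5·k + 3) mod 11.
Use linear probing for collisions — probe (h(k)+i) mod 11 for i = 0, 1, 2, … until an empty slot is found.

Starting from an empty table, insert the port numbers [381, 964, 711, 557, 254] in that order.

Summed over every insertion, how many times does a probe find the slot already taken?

7

Insert 381: h=5, slot 5 empty => index 5.
Insert 964: h=5, slot 5 occupied => index 6.
Insert 711: h=5, slots 5,6 occupied => index 7.
Insert 557: h=5, slots 5,6,7 occupied => index 8.
Insert 254: h=8, slot 8 occupied => index 9.
Table: [—, —, —, —, —, 381, 964, 711, 557, 254, —]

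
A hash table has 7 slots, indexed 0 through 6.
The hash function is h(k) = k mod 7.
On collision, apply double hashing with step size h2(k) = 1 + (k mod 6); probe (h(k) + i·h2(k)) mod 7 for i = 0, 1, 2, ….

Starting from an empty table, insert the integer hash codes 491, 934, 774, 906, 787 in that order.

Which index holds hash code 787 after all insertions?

491: h=1 -> slot 1
934: h=3 -> slot 3
774: h=4 -> slot 4
906: h=3, h2=1, probe 3,4,5 -> slot 5
787: h=3, h2=2, probe 3,5,0 -> slot 0
Table: [787, 491, -, 934, 774, 906, -]

0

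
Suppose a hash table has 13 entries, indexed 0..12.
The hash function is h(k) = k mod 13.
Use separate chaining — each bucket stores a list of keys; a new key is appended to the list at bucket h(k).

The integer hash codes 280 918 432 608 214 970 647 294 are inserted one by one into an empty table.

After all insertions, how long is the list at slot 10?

280 → bucket 7
918 → bucket 8
432 → bucket 3
608 → bucket 10
214 → bucket 6
970 → bucket 8 (collision)
647 → bucket 10 (collision)
294 → bucket 8 (collision)
Final buckets:
0: -
1: -
2: -
3: 432
4: -
5: -
6: 214
7: 280
8: 918 -> 970 -> 294
9: -
10: 608 -> 647
11: -
12: -

2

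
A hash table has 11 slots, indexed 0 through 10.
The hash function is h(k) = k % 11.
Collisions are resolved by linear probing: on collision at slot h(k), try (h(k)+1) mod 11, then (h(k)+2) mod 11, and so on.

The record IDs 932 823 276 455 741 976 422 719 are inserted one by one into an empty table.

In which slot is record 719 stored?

932: h=8 => slot 8
823: h=9 => slot 9
276: h=1 => slot 1
455: h=4 => slot 4
741: h=4, probe 4,5 => slot 5
976: h=8, probe 8,9,10 => slot 10
422: h=4, probe 4,5,6 => slot 6
719: h=4, probe 4,5,6,7 => slot 7
Table: [-, 276, -, -, 455, 741, 422, 719, 932, 823, 976]

7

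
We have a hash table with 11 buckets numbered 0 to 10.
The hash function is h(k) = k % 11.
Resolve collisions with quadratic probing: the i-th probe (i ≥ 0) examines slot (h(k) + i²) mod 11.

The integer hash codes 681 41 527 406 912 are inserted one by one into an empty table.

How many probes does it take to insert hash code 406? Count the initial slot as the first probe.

Insert 681: h=10, slot 10 empty => index 10.
Insert 41: h=8, slot 8 empty => index 8.
Insert 527: h=10, slot 10 occupied => index 0.
Insert 406: h=10, slots 10,0 occupied => index 3.
Insert 912: h=10, slots 10,0,3,8 occupied => index 4.
Table: [527, ., ., 406, 912, ., ., ., 41, ., 681]

3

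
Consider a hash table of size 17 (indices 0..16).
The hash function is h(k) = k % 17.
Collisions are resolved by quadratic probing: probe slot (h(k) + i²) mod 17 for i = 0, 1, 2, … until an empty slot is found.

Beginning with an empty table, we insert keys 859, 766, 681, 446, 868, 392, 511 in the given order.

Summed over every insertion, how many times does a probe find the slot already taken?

Insert 859: h=9, slot 9 empty → index 9.
Insert 766: h=1, slot 1 empty → index 1.
Insert 681: h=1, slot 1 occupied → index 2.
Insert 446: h=4, slot 4 empty → index 4.
Insert 868: h=1, slots 1,2 occupied → index 5.
Insert 392: h=1, slots 1,2,5 occupied → index 10.
Insert 511: h=1, slots 1,2,5,10 occupied → index 0.
Table: [511, 766, 681, —, 446, 868, —, —, —, 859, 392, —, —, —, —, —, —]

10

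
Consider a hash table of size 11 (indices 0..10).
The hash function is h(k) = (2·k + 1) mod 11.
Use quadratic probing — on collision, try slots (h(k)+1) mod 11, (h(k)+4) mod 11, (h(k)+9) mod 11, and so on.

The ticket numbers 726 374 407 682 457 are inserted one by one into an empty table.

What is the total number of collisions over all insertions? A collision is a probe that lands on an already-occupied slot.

7

Insert 726: h=1, slot 1 empty => index 1.
Insert 374: h=1, slot 1 occupied => index 2.
Insert 407: h=1, slots 1,2 occupied => index 5.
Insert 682: h=1, slots 1,2,5 occupied => index 10.
Insert 457: h=2, slot 2 occupied => index 3.
Table: [., 726, 374, 457, ., 407, ., ., ., ., 682]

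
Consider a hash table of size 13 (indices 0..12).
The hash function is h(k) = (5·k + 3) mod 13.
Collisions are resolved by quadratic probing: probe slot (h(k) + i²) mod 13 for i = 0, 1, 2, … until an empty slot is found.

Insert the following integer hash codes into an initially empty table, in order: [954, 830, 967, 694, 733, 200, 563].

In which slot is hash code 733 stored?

954: h=2 → slot 2
830: h=6 → slot 6
967: h=2, probe 2,3 → slot 3
694: h=2, probe 2,3,6,11 → slot 11
733: h=2, probe 2,3,6,11,5 → slot 5
200: h=2, probe 2,3,6,11,5,1 → slot 1
563: h=10 → slot 10
Table: [-, 200, 954, 967, -, 733, 830, -, -, -, 563, 694, -]

5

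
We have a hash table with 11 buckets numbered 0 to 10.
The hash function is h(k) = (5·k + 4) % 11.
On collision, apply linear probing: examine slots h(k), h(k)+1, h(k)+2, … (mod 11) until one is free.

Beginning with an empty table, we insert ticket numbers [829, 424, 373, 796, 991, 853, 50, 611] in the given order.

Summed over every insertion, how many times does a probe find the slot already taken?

Insert 829: h=2, slot 2 empty -> index 2.
Insert 424: h=1, slot 1 empty -> index 1.
Insert 373: h=10, slot 10 empty -> index 10.
Insert 796: h=2, slot 2 occupied -> index 3.
Insert 991: h=9, slot 9 empty -> index 9.
Insert 853: h=1, slots 1,2,3 occupied -> index 4.
Insert 50: h=1, slots 1,2,3,4 occupied -> index 5.
Insert 611: h=1, slots 1,2,3,4,5 occupied -> index 6.
Table: [-, 424, 829, 796, 853, 50, 611, -, -, 991, 373]

13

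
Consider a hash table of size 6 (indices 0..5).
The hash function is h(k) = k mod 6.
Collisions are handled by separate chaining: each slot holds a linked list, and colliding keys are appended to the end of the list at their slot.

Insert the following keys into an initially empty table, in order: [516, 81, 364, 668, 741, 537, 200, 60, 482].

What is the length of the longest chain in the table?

3

Insert 516: h=0, bucket 0 empty → new chain.
Insert 81: h=3, bucket 3 empty → new chain.
Insert 364: h=4, bucket 4 empty → new chain.
Insert 668: h=2, bucket 2 empty → new chain.
Insert 741: h=3, bucket 3 nonempty → append to chain.
Insert 537: h=3, bucket 3 nonempty → append to chain.
Insert 200: h=2, bucket 2 nonempty → append to chain.
Insert 60: h=0, bucket 0 nonempty → append to chain.
Insert 482: h=2, bucket 2 nonempty → append to chain.
Final buckets:
0: 516 -> 60
1: _
2: 668 -> 200 -> 482
3: 81 -> 741 -> 537
4: 364
5: _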